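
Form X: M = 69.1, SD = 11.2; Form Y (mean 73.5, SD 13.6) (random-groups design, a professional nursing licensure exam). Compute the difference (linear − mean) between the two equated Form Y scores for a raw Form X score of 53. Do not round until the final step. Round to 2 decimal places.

-3.45

Mean-equated: 53 + (73.5 − 69.1) = 57.40
Linear-equated: (13.6/11.2)(53 − 69.1) + 73.5 = 53.950
Difference = 53.950 − 57.40 = -3.45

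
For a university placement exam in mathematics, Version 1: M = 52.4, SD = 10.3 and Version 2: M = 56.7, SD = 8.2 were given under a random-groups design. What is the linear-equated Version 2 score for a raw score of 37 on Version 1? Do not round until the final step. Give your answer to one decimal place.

Linear equating: y = (SD_Y/SD_X)(x − M_X) + M_Y
y = (8.2/10.3)(37 − 52.4) + 56.7
y = 0.796117 × -15.4 + 56.7 = -12.2602 + 56.7 = 44.4

44.4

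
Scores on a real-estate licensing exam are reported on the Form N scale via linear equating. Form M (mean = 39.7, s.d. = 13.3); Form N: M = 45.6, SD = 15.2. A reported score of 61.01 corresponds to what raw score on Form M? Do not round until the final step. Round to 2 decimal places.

53.18

Invert y = (SD_Y/SD_X)(x − M_X) + M_Y:
x = (SD_X/SD_Y)(y − M_Y) + M_X = (13.3/15.2)(61.01 − 45.6) + 39.7
x = 0.875000 × 15.410 + 39.7 = 53.18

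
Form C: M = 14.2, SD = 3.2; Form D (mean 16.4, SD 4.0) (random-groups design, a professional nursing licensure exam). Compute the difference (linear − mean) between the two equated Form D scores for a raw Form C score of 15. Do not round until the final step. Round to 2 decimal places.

Mean-equated: 15 + (16.4 − 14.2) = 17.20
Linear-equated: (4.0/3.2)(15 − 14.2) + 16.4 = 17.400
Difference = 17.400 − 17.20 = 0.20

0.20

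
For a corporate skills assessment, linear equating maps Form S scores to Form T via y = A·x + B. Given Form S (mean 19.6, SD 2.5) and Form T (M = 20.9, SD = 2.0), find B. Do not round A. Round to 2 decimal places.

5.22

A = SD_Y / SD_X = 2.0 / 2.5 = 0.800000
B = M_Y − A·M_X = 20.9 − 0.800000 × 19.6 = 5.22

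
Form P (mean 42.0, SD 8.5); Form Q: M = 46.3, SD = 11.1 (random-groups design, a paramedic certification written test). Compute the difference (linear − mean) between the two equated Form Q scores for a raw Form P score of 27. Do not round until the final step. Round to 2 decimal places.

Mean-equated: 27 + (46.3 − 42.0) = 31.30
Linear-equated: (11.1/8.5)(27 − 42.0) + 46.3 = 26.712
Difference = 26.712 − 31.30 = -4.59

-4.59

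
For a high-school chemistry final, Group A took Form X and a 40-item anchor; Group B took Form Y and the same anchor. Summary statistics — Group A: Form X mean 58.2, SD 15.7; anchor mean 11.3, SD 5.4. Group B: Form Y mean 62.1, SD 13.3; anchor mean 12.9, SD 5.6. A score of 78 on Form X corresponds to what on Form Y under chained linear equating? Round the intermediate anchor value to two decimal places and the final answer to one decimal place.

Form X → anchor (Group A): v = (5.4/15.7)(78 − 58.2) + 11.3 = 18.11
anchor → Form Y (Group B): y = (13.3/5.6)(18.11 − 12.9) + 62.1 = 74.5

74.5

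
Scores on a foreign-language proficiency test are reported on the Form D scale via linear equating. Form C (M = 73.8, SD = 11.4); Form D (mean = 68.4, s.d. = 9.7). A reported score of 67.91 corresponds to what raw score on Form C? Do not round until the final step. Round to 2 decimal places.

73.22

Invert y = (SD_Y/SD_X)(x − M_X) + M_Y:
x = (SD_X/SD_Y)(y − M_Y) + M_X = (11.4/9.7)(67.91 − 68.4) + 73.8
x = 1.175258 × -0.490 + 73.8 = 73.22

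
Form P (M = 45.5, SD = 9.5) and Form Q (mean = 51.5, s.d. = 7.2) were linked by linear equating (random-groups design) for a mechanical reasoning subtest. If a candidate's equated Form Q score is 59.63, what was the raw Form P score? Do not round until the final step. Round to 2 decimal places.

56.23

Invert y = (SD_Y/SD_X)(x − M_X) + M_Y:
x = (SD_X/SD_Y)(y − M_Y) + M_X = (9.5/7.2)(59.63 − 51.5) + 45.5
x = 1.319444 × 8.130 + 45.5 = 56.23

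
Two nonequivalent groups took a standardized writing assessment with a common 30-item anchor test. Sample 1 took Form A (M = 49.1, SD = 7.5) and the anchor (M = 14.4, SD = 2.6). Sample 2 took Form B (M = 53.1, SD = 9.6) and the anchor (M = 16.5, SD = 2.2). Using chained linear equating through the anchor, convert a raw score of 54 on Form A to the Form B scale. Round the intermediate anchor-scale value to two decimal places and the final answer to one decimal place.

51.4

Form A → anchor (Sample 1): v = (2.6/7.5)(54 − 49.1) + 14.4 = 16.10
anchor → Form B (Sample 2): y = (9.6/2.2)(16.10 − 16.5) + 53.1 = 51.4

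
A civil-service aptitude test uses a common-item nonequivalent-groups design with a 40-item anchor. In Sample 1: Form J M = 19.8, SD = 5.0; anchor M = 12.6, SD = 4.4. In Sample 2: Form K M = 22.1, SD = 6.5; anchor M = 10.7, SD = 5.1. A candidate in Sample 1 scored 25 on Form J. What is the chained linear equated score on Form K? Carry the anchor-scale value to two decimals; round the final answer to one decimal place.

30.4

Form J → anchor (Sample 1): v = (4.4/5.0)(25 − 19.8) + 12.6 = 17.18
anchor → Form K (Sample 2): y = (6.5/5.1)(17.18 − 10.7) + 22.1 = 30.4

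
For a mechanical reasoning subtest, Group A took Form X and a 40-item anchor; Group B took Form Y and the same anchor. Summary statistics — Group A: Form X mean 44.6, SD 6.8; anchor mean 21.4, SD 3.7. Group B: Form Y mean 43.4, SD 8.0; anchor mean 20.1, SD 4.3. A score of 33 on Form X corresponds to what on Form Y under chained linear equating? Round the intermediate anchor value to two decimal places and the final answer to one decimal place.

34.1

Form X → anchor (Group A): v = (3.7/6.8)(33 − 44.6) + 21.4 = 15.09
anchor → Form Y (Group B): y = (8.0/4.3)(15.09 − 20.1) + 43.4 = 34.1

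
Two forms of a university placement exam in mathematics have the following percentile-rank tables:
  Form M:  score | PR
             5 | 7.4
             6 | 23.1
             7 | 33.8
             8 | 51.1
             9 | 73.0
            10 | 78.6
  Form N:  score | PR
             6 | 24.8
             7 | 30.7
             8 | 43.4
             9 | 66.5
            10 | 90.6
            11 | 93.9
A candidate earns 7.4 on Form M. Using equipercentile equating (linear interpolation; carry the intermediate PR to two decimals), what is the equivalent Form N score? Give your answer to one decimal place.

7.8

PR of 7.4 on Form M: 33.8 + (7.4 − 7)/(8 − 7) × (51.1 − 33.8) = 40.72
On Form N, PR 40.72 falls between score 7 (PR 30.7) and 8 (PR 43.4).
Interpolate: 7 + (40.72 − 30.7)/(43.4 − 30.7) × (8 − 7) = 7.8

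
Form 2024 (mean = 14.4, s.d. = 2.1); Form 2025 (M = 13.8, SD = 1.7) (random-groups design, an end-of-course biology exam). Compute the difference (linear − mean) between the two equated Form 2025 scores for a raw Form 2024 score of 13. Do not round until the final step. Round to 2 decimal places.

Mean-equated: 13 + (13.8 − 14.4) = 12.40
Linear-equated: (1.7/2.1)(13 − 14.4) + 13.8 = 12.667
Difference = 12.667 − 12.40 = 0.27

0.27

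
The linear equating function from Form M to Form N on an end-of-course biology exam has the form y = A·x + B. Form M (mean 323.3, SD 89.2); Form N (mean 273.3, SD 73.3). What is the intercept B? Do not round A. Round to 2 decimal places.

A = SD_Y / SD_X = 73.3 / 89.2 = 0.821749
B = M_Y − A·M_X = 273.3 − 0.821749 × 323.3 = 7.63

7.63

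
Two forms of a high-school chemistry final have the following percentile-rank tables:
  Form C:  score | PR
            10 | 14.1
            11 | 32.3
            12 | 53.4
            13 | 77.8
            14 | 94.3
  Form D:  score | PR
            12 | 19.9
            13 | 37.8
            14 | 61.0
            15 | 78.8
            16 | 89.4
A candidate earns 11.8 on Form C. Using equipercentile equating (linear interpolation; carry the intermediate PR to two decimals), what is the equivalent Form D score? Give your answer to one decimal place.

13.5

PR of 11.8 on Form C: 32.3 + (11.8 − 11)/(12 − 11) × (53.4 − 32.3) = 49.18
On Form D, PR 49.18 falls between score 13 (PR 37.8) and 14 (PR 61.0).
Interpolate: 13 + (49.18 − 37.8)/(61.0 − 37.8) × (14 − 13) = 13.5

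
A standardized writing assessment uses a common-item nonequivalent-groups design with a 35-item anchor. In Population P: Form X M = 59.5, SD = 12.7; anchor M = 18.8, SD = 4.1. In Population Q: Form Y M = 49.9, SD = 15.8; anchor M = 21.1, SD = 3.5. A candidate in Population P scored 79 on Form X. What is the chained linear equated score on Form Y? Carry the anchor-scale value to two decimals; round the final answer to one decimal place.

Form X → anchor (Population P): v = (4.1/12.7)(79 − 59.5) + 18.8 = 25.10
anchor → Form Y (Population Q): y = (15.8/3.5)(25.10 − 21.1) + 49.9 = 68.0

68.0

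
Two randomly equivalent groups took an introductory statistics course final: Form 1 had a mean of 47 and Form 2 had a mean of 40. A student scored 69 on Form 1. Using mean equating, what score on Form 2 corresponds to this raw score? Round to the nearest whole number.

Mean equating: y = x + (M_Y − M_X) = 69 + (40 − 47) = 62

62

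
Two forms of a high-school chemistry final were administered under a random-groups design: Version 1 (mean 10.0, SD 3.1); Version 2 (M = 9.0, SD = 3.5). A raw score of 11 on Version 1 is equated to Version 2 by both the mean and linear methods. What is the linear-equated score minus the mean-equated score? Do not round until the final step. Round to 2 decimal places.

0.13

Mean-equated: 11 + (9.0 − 10.0) = 10.00
Linear-equated: (3.5/3.1)(11 − 10.0) + 9.0 = 10.129
Difference = 10.129 − 10.00 = 0.13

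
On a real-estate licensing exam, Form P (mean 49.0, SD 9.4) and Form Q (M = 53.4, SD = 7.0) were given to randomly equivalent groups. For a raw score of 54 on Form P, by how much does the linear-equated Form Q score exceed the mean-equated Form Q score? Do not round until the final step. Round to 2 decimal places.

-1.28

Mean-equated: 54 + (53.4 − 49.0) = 58.40
Linear-equated: (7.0/9.4)(54 − 49.0) + 53.4 = 57.123
Difference = 57.123 − 58.40 = -1.28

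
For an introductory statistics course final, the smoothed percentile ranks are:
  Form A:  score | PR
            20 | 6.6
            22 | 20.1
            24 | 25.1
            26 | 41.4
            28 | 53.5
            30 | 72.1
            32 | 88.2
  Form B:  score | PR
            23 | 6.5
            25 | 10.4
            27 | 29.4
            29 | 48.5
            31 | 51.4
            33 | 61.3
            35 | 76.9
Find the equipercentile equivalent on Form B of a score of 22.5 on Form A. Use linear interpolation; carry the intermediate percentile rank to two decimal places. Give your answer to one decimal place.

26.2

PR of 22.5 on Form A: 20.1 + (22.5 − 22)/(24 − 22) × (25.1 − 20.1) = 21.35
On Form B, PR 21.35 falls between score 25 (PR 10.4) and 27 (PR 29.4).
Interpolate: 25 + (21.35 − 10.4)/(29.4 − 10.4) × (27 − 25) = 26.2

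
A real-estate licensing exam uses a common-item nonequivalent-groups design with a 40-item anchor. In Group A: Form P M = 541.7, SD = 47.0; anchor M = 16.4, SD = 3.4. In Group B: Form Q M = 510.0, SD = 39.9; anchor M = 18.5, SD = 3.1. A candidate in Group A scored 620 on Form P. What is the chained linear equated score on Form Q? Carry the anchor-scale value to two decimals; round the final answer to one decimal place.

555.8

Form P → anchor (Group A): v = (3.4/47.0)(620 − 541.7) + 16.4 = 22.06
anchor → Form Q (Group B): y = (39.9/3.1)(22.06 − 18.5) + 510.0 = 555.8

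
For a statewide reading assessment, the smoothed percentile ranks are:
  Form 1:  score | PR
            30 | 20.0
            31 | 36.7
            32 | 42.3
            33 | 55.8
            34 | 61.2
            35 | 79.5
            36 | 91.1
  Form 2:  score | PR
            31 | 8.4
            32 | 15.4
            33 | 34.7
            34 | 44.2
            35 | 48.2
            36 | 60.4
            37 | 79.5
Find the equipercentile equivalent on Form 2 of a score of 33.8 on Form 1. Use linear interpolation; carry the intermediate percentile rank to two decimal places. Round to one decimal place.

PR of 33.8 on Form 1: 55.8 + (33.8 − 33)/(34 − 33) × (61.2 − 55.8) = 60.12
On Form 2, PR 60.12 falls between score 35 (PR 48.2) and 36 (PR 60.4).
Interpolate: 35 + (60.12 − 48.2)/(60.4 − 48.2) × (36 − 35) = 36.0

36.0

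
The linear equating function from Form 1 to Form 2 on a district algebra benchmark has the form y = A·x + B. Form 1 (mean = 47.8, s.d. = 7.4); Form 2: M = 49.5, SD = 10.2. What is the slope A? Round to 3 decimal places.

1.378

A = SD_Y / SD_X = 10.2 / 7.4 = 1.378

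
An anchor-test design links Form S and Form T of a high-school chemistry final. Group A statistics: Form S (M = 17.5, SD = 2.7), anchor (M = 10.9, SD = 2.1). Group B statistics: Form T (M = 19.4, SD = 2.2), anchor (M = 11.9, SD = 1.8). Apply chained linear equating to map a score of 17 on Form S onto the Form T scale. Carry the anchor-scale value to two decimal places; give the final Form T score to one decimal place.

17.7

Form S → anchor (Group A): v = (2.1/2.7)(17 − 17.5) + 10.9 = 10.51
anchor → Form T (Group B): y = (2.2/1.8)(10.51 − 11.9) + 19.4 = 17.7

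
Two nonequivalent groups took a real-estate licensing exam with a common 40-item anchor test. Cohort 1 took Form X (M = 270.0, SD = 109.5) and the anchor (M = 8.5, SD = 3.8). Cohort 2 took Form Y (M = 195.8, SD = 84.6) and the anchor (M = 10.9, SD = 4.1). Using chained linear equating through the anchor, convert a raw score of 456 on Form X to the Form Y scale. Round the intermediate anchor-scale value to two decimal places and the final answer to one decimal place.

Form X → anchor (Cohort 1): v = (3.8/109.5)(456 − 270.0) + 8.5 = 14.95
anchor → Form Y (Cohort 2): y = (84.6/4.1)(14.95 − 10.9) + 195.8 = 279.4

279.4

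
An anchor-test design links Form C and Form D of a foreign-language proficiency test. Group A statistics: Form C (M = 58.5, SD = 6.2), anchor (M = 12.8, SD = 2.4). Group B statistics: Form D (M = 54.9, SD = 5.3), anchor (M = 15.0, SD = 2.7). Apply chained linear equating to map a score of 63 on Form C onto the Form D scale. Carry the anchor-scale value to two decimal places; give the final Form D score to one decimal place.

Form C → anchor (Group A): v = (2.4/6.2)(63 − 58.5) + 12.8 = 14.54
anchor → Form D (Group B): y = (5.3/2.7)(14.54 − 15.0) + 54.9 = 54.0

54.0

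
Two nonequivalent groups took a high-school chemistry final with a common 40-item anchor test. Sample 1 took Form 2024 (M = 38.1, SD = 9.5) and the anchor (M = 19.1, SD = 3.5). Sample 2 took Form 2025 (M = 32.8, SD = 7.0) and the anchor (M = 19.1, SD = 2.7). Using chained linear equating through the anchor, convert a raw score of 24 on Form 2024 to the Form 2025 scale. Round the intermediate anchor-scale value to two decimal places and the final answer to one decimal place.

Form 2024 → anchor (Sample 1): v = (3.5/9.5)(24 − 38.1) + 19.1 = 13.91
anchor → Form 2025 (Sample 2): y = (7.0/2.7)(13.91 − 19.1) + 32.8 = 19.3

19.3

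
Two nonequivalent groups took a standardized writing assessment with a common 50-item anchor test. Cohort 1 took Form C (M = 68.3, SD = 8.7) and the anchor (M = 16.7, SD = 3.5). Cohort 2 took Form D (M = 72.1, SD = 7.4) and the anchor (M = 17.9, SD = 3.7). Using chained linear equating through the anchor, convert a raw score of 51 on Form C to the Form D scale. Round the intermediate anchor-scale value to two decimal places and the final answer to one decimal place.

Form C → anchor (Cohort 1): v = (3.5/8.7)(51 − 68.3) + 16.7 = 9.74
anchor → Form D (Cohort 2): y = (7.4/3.7)(9.74 − 17.9) + 72.1 = 55.8

55.8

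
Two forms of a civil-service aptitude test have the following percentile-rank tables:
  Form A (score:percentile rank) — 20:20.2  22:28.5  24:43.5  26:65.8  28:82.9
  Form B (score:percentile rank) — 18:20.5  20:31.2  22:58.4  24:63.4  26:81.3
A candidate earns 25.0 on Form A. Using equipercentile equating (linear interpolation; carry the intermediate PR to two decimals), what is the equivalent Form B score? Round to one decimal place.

21.7

PR of 25.0 on Form A: 43.5 + (25.0 − 24)/(26 − 24) × (65.8 − 43.5) = 54.65
On Form B, PR 54.65 falls between score 20 (PR 31.2) and 22 (PR 58.4).
Interpolate: 20 + (54.65 − 31.2)/(58.4 − 31.2) × (22 − 20) = 21.7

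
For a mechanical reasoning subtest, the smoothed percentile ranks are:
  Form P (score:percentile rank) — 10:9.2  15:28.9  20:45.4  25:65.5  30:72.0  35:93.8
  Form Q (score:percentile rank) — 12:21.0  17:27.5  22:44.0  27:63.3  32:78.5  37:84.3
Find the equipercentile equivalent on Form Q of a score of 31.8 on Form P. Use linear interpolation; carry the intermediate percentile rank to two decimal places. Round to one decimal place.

PR of 31.8 on Form P: 72.0 + (31.8 − 30)/(35 − 30) × (93.8 − 72.0) = 79.85
On Form Q, PR 79.85 falls between score 32 (PR 78.5) and 37 (PR 84.3).
Interpolate: 32 + (79.85 − 78.5)/(84.3 − 78.5) × (37 − 32) = 33.2

33.2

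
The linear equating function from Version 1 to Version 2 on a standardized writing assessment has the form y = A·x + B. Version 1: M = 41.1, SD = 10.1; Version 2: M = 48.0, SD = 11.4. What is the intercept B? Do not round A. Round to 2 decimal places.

A = SD_Y / SD_X = 11.4 / 10.1 = 1.128713
B = M_Y − A·M_X = 48.0 − 1.128713 × 41.1 = 1.61

1.61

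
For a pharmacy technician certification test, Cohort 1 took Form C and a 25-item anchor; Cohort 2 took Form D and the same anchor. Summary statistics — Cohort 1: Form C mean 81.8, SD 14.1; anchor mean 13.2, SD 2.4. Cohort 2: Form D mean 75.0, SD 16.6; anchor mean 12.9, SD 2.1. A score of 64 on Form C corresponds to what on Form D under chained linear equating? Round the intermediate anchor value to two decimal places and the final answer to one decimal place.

Form C → anchor (Cohort 1): v = (2.4/14.1)(64 − 81.8) + 13.2 = 10.17
anchor → Form D (Cohort 2): y = (16.6/2.1)(10.17 − 12.9) + 75.0 = 53.4

53.4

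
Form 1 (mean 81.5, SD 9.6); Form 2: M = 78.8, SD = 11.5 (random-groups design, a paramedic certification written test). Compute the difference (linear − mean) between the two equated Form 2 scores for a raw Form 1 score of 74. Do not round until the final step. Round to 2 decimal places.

Mean-equated: 74 + (78.8 − 81.5) = 71.30
Linear-equated: (11.5/9.6)(74 − 81.5) + 78.8 = 69.816
Difference = 69.816 − 71.30 = -1.48

-1.48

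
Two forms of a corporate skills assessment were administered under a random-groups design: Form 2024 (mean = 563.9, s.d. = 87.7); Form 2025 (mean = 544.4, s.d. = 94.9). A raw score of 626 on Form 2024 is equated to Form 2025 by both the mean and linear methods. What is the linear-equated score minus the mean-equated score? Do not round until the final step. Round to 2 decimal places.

5.10

Mean-equated: 626 + (544.4 − 563.9) = 606.50
Linear-equated: (94.9/87.7)(626 − 563.9) + 544.4 = 611.598
Difference = 611.598 − 606.50 = 5.10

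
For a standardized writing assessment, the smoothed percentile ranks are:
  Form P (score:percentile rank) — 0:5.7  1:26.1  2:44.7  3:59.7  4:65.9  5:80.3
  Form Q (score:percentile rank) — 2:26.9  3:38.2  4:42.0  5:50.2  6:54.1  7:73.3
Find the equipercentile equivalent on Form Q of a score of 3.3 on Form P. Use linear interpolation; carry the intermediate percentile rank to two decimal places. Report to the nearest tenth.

6.4

PR of 3.3 on Form P: 59.7 + (3.3 − 3)/(4 − 3) × (65.9 − 59.7) = 61.56
On Form Q, PR 61.56 falls between score 6 (PR 54.1) and 7 (PR 73.3).
Interpolate: 6 + (61.56 − 54.1)/(73.3 − 54.1) × (7 − 6) = 6.4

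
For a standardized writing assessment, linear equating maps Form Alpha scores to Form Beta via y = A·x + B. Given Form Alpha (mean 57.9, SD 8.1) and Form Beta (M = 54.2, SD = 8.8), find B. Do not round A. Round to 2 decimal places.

-8.70

A = SD_Y / SD_X = 8.8 / 8.1 = 1.086420
B = M_Y − A·M_X = 54.2 − 1.086420 × 57.9 = -8.70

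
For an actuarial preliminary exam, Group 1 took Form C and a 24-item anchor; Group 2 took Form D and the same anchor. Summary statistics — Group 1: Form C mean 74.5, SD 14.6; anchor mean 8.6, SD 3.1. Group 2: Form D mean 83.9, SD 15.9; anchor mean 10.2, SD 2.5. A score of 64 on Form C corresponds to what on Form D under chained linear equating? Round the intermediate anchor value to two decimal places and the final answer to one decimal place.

59.5

Form C → anchor (Group 1): v = (3.1/14.6)(64 − 74.5) + 8.6 = 6.37
anchor → Form D (Group 2): y = (15.9/2.5)(6.37 − 10.2) + 83.9 = 59.5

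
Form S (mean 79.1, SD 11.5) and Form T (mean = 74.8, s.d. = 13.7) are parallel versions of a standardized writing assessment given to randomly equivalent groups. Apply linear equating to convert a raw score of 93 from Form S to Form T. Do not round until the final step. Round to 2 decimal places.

91.36

Linear equating: y = (SD_Y/SD_X)(x − M_X) + M_Y
y = (13.7/11.5)(93 − 79.1) + 74.8
y = 1.191304 × 13.9 + 74.8 = 16.5591 + 74.8 = 91.36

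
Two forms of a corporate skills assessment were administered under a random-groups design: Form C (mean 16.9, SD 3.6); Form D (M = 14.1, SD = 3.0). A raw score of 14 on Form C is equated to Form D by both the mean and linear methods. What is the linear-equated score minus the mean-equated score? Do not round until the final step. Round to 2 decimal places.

0.48

Mean-equated: 14 + (14.1 − 16.9) = 11.20
Linear-equated: (3.0/3.6)(14 − 16.9) + 14.1 = 11.683
Difference = 11.683 − 11.20 = 0.48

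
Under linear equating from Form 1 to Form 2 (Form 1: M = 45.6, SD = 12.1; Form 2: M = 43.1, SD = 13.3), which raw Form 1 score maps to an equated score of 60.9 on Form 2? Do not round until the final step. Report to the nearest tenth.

Invert y = (SD_Y/SD_X)(x − M_X) + M_Y:
x = (SD_X/SD_Y)(y − M_Y) + M_X = (12.1/13.3)(60.9 − 43.1) + 45.6
x = 0.909774 × 17.800 + 45.6 = 61.8

61.8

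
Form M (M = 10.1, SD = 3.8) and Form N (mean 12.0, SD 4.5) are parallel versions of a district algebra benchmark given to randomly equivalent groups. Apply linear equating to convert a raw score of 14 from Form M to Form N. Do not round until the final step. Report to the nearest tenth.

Linear equating: y = (SD_Y/SD_X)(x − M_X) + M_Y
y = (4.5/3.8)(14 − 10.1) + 12.0
y = 1.184211 × 3.9 + 12.0 = 4.6184 + 12.0 = 16.6

16.6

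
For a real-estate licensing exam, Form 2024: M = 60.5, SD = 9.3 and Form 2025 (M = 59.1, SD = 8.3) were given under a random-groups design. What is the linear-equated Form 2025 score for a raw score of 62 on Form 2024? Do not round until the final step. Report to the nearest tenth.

Linear equating: y = (SD_Y/SD_X)(x − M_X) + M_Y
y = (8.3/9.3)(62 − 60.5) + 59.1
y = 0.892473 × 1.5 + 59.1 = 1.3387 + 59.1 = 60.4

60.4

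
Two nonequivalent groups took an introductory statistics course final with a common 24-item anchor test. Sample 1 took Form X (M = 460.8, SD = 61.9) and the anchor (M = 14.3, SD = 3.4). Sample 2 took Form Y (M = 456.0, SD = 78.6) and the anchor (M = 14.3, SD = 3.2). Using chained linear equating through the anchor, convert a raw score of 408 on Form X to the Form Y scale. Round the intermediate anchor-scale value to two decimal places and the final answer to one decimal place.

Form X → anchor (Sample 1): v = (3.4/61.9)(408 − 460.8) + 14.3 = 11.40
anchor → Form Y (Sample 2): y = (78.6/3.2)(11.40 − 14.3) + 456.0 = 384.8

384.8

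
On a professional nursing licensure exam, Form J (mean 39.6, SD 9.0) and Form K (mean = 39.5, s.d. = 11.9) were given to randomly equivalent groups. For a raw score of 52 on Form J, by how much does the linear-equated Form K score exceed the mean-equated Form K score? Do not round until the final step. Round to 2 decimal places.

Mean-equated: 52 + (39.5 − 39.6) = 51.90
Linear-equated: (11.9/9.0)(52 − 39.6) + 39.5 = 55.896
Difference = 55.896 − 51.90 = 4.00

4.00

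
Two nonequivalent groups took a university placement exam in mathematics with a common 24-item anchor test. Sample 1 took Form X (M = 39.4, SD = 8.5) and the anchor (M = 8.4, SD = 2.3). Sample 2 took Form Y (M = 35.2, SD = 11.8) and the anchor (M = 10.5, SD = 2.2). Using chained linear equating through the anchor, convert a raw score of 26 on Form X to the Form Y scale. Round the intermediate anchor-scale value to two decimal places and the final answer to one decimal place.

Form X → anchor (Sample 1): v = (2.3/8.5)(26 − 39.4) + 8.4 = 4.77
anchor → Form Y (Sample 2): y = (11.8/2.2)(4.77 − 10.5) + 35.2 = 4.5

4.5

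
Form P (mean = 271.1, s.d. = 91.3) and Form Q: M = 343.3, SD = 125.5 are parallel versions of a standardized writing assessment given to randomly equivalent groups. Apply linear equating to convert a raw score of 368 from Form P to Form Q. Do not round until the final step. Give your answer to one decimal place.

476.5

Linear equating: y = (SD_Y/SD_X)(x − M_X) + M_Y
y = (125.5/91.3)(368 − 271.1) + 343.3
y = 1.374589 × 96.9 + 343.3 = 133.1977 + 343.3 = 476.5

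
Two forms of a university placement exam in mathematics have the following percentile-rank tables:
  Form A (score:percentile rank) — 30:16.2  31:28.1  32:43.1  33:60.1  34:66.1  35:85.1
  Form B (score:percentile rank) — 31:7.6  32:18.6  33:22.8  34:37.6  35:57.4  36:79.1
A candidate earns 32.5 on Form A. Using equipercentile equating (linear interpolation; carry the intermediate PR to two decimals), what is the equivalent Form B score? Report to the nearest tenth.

PR of 32.5 on Form A: 43.1 + (32.5 − 32)/(33 − 32) × (60.1 − 43.1) = 51.60
On Form B, PR 51.60 falls between score 34 (PR 37.6) and 35 (PR 57.4).
Interpolate: 34 + (51.60 − 37.6)/(57.4 − 37.6) × (35 − 34) = 34.7

34.7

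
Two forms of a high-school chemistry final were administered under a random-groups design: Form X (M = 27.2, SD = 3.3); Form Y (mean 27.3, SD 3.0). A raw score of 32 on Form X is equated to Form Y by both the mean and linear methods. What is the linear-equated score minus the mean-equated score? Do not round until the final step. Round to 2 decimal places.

Mean-equated: 32 + (27.3 − 27.2) = 32.10
Linear-equated: (3.0/3.3)(32 − 27.2) + 27.3 = 31.664
Difference = 31.664 − 32.10 = -0.44

-0.44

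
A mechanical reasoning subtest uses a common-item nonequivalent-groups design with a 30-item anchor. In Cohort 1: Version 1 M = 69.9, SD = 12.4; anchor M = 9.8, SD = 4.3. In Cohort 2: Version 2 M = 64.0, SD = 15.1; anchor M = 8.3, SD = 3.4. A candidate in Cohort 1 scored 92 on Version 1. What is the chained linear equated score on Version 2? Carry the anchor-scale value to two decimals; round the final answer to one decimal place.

104.7

Version 1 → anchor (Cohort 1): v = (4.3/12.4)(92 − 69.9) + 9.8 = 17.46
anchor → Version 2 (Cohort 2): y = (15.1/3.4)(17.46 − 8.3) + 64.0 = 104.7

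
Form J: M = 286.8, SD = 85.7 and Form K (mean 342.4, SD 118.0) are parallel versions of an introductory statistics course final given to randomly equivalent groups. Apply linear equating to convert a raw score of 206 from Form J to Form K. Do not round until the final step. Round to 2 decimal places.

231.15

Linear equating: y = (SD_Y/SD_X)(x − M_X) + M_Y
y = (118.0/85.7)(206 − 286.8) + 342.4
y = 1.376896 × -80.8 + 342.4 = -111.2532 + 342.4 = 231.15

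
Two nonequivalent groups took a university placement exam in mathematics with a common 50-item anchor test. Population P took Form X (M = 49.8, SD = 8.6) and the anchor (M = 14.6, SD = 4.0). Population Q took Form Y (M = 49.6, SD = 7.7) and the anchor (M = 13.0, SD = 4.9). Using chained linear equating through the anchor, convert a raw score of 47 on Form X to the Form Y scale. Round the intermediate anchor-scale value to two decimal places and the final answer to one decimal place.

50.1

Form X → anchor (Population P): v = (4.0/8.6)(47 − 49.8) + 14.6 = 13.30
anchor → Form Y (Population Q): y = (7.7/4.9)(13.30 − 13.0) + 49.6 = 50.1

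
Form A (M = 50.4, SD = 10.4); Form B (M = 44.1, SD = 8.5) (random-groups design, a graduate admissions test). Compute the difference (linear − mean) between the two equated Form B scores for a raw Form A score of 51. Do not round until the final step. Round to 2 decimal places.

Mean-equated: 51 + (44.1 − 50.4) = 44.70
Linear-equated: (8.5/10.4)(51 − 50.4) + 44.1 = 44.590
Difference = 44.590 − 44.70 = -0.11

-0.11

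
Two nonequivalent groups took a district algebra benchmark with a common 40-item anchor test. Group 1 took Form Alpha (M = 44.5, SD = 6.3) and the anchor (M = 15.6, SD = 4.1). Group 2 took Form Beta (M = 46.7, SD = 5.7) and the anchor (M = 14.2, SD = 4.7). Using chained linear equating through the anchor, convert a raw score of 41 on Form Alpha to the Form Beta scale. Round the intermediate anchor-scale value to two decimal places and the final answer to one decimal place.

Form Alpha → anchor (Group 1): v = (4.1/6.3)(41 − 44.5) + 15.6 = 13.32
anchor → Form Beta (Group 2): y = (5.7/4.7)(13.32 − 14.2) + 46.7 = 45.6

45.6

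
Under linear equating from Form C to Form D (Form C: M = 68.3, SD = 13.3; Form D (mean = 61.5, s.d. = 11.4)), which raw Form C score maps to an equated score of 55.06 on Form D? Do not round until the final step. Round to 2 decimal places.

Invert y = (SD_Y/SD_X)(x − M_X) + M_Y:
x = (SD_X/SD_Y)(y − M_Y) + M_X = (13.3/11.4)(55.06 − 61.5) + 68.3
x = 1.166667 × -6.440 + 68.3 = 60.79

60.79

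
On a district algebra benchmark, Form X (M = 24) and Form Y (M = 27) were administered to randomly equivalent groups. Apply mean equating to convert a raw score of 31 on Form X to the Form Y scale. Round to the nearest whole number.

34

Mean equating: y = x + (M_Y − M_X) = 31 + (27 − 24) = 34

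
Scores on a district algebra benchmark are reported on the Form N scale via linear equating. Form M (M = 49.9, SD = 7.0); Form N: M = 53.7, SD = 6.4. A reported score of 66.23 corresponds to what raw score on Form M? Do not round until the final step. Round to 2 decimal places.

Invert y = (SD_Y/SD_X)(x − M_X) + M_Y:
x = (SD_X/SD_Y)(y − M_Y) + M_X = (7.0/6.4)(66.23 − 53.7) + 49.9
x = 1.093750 × 12.530 + 49.9 = 63.60

63.60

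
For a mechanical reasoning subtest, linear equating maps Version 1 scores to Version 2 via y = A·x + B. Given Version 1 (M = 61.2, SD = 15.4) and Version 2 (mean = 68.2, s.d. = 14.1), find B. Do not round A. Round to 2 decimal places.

A = SD_Y / SD_X = 14.1 / 15.4 = 0.915584
B = M_Y − A·M_X = 68.2 − 0.915584 × 61.2 = 12.17

12.17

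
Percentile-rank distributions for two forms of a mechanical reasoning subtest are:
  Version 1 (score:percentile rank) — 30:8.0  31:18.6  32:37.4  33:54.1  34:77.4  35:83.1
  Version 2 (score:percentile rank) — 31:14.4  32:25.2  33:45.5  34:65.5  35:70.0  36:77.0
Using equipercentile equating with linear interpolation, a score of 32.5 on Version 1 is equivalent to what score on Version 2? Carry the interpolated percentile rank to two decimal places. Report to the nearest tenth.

PR of 32.5 on Version 1: 37.4 + (32.5 − 32)/(33 − 32) × (54.1 − 37.4) = 45.75
On Version 2, PR 45.75 falls between score 33 (PR 45.5) and 34 (PR 65.5).
Interpolate: 33 + (45.75 − 45.5)/(65.5 − 45.5) × (34 − 33) = 33.0

33.0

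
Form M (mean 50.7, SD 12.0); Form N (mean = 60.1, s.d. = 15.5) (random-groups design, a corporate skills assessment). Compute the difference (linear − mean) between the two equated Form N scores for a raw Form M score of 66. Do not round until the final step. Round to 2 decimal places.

Mean-equated: 66 + (60.1 − 50.7) = 75.40
Linear-equated: (15.5/12.0)(66 − 50.7) + 60.1 = 79.862
Difference = 79.862 − 75.40 = 4.46

4.46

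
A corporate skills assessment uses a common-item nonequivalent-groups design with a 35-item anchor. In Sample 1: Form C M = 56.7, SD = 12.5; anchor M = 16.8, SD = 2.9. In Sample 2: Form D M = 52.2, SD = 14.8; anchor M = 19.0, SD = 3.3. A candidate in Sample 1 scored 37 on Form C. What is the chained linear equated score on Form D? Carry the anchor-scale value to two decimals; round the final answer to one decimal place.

Form C → anchor (Sample 1): v = (2.9/12.5)(37 − 56.7) + 16.8 = 12.23
anchor → Form D (Sample 2): y = (14.8/3.3)(12.23 − 19.0) + 52.2 = 21.8

21.8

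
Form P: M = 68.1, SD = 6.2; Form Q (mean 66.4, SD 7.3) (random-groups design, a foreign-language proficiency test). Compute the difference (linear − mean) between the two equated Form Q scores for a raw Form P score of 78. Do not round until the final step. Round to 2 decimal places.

1.76

Mean-equated: 78 + (66.4 − 68.1) = 76.30
Linear-equated: (7.3/6.2)(78 − 68.1) + 66.4 = 78.056
Difference = 78.056 − 76.30 = 1.76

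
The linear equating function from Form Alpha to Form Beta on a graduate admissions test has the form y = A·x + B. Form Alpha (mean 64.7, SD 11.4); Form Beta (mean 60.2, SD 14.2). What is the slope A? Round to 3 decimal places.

1.246

A = SD_Y / SD_X = 14.2 / 11.4 = 1.246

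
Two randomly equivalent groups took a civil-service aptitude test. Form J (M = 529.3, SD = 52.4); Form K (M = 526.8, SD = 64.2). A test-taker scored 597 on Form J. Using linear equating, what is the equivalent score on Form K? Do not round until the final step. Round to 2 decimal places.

Linear equating: y = (SD_Y/SD_X)(x − M_X) + M_Y
y = (64.2/52.4)(597 − 529.3) + 526.8
y = 1.225191 × 67.7 + 526.8 = 82.9454 + 526.8 = 609.75

609.75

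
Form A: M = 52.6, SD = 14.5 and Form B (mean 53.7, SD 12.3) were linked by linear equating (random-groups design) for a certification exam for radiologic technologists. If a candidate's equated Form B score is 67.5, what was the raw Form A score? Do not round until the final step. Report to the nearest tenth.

Invert y = (SD_Y/SD_X)(x − M_X) + M_Y:
x = (SD_X/SD_Y)(y − M_Y) + M_X = (14.5/12.3)(67.5 − 53.7) + 52.6
x = 1.178862 × 13.800 + 52.6 = 68.9

68.9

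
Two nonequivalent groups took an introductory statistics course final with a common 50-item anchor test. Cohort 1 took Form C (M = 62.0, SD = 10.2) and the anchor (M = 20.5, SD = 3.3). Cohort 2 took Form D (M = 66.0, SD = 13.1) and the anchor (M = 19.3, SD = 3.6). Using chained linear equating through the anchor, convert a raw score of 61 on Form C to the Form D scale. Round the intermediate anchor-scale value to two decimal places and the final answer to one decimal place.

Form C → anchor (Cohort 1): v = (3.3/10.2)(61 − 62.0) + 20.5 = 20.18
anchor → Form D (Cohort 2): y = (13.1/3.6)(20.18 − 19.3) + 66.0 = 69.2

69.2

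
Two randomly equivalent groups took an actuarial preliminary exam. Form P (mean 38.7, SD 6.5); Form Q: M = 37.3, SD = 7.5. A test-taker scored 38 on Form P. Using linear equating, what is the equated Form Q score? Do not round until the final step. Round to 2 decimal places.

Linear equating: y = (SD_Y/SD_X)(x − M_X) + M_Y
y = (7.5/6.5)(38 − 38.7) + 37.3
y = 1.153846 × -0.7 + 37.3 = -0.8077 + 37.3 = 36.49

36.49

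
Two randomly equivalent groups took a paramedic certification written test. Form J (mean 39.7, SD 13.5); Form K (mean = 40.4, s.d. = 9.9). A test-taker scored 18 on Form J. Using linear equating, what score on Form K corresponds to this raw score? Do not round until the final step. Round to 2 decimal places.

24.49

Linear equating: y = (SD_Y/SD_X)(x − M_X) + M_Y
y = (9.9/13.5)(18 − 39.7) + 40.4
y = 0.733333 × -21.7 + 40.4 = -15.9133 + 40.4 = 24.49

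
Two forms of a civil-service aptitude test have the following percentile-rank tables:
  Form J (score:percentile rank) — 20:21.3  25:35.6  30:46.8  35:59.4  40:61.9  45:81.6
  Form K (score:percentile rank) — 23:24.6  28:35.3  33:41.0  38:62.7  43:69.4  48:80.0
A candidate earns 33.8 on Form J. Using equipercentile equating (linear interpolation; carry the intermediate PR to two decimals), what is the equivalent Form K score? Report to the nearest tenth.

PR of 33.8 on Form J: 46.8 + (33.8 − 30)/(35 − 30) × (59.4 − 46.8) = 56.38
On Form K, PR 56.38 falls between score 33 (PR 41.0) and 38 (PR 62.7).
Interpolate: 33 + (56.38 − 41.0)/(62.7 − 41.0) × (38 − 33) = 36.5

36.5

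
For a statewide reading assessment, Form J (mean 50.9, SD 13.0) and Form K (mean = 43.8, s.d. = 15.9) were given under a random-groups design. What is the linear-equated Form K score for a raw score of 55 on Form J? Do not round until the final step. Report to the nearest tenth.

48.8

Linear equating: y = (SD_Y/SD_X)(x − M_X) + M_Y
y = (15.9/13.0)(55 − 50.9) + 43.8
y = 1.223077 × 4.1 + 43.8 = 5.0146 + 43.8 = 48.8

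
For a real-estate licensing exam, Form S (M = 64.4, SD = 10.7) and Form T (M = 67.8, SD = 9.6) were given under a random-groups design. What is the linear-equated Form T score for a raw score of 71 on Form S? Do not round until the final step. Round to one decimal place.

73.7

Linear equating: y = (SD_Y/SD_X)(x − M_X) + M_Y
y = (9.6/10.7)(71 − 64.4) + 67.8
y = 0.897196 × 6.6 + 67.8 = 5.9215 + 67.8 = 73.7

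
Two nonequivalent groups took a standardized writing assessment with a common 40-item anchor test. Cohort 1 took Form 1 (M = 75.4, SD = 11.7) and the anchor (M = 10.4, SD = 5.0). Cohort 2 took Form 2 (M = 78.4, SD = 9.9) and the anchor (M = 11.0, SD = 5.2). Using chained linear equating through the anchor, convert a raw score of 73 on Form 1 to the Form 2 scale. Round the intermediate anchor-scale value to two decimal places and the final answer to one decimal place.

Form 1 → anchor (Cohort 1): v = (5.0/11.7)(73 − 75.4) + 10.4 = 9.37
anchor → Form 2 (Cohort 2): y = (9.9/5.2)(9.37 − 11.0) + 78.4 = 75.3

75.3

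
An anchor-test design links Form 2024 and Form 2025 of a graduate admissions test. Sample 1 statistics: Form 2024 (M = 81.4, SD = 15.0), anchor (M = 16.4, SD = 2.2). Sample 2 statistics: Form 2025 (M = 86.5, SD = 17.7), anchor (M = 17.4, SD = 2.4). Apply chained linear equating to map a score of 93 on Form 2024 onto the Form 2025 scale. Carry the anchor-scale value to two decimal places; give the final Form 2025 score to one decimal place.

Form 2024 → anchor (Sample 1): v = (2.2/15.0)(93 − 81.4) + 16.4 = 18.10
anchor → Form 2025 (Sample 2): y = (17.7/2.4)(18.10 − 17.4) + 86.5 = 91.7

91.7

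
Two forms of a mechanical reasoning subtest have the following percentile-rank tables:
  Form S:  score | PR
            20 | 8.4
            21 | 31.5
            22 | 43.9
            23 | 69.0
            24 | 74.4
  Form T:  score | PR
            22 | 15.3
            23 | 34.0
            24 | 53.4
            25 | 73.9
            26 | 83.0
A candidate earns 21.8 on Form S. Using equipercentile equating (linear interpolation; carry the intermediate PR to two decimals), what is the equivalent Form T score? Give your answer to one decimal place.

23.4

PR of 21.8 on Form S: 31.5 + (21.8 − 21)/(22 − 21) × (43.9 − 31.5) = 41.42
On Form T, PR 41.42 falls between score 23 (PR 34.0) and 24 (PR 53.4).
Interpolate: 23 + (41.42 − 34.0)/(53.4 − 34.0) × (24 − 23) = 23.4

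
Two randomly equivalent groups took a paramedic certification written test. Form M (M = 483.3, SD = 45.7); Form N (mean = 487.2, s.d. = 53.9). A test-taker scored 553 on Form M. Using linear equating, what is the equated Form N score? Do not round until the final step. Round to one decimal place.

569.4

Linear equating: y = (SD_Y/SD_X)(x − M_X) + M_Y
y = (53.9/45.7)(553 − 483.3) + 487.2
y = 1.179431 × 69.7 + 487.2 = 82.2063 + 487.2 = 569.4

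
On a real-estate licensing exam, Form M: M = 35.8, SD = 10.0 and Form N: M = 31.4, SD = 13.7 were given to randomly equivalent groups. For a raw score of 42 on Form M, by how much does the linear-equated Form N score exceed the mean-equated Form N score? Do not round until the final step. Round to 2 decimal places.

2.29

Mean-equated: 42 + (31.4 − 35.8) = 37.60
Linear-equated: (13.7/10.0)(42 − 35.8) + 31.4 = 39.894
Difference = 39.894 − 37.60 = 2.29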